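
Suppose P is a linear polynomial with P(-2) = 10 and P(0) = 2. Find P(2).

Using the Lagrange interpolation formula with nodes -2, 0:
  L_0(x) = x / -2
  L_1(x) = (x + 2) / 2
Then P(x) = 10·L_0(x) + 2·L_1(x).
Expanding and collecting terms gives P(x) = -4x + 2.
Evaluating at x = 2: P(2) = -6.

-6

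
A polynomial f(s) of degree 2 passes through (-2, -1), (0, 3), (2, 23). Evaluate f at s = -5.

23

Forward differences of the values at s = -2, 0, 2:
  f  : -1  3  23
  Δ  : 4  20
  Δ^2: 16
The second differences are constant, confirming degree 2.
Interpolating (Newton forward form) and evaluating at s = -5 gives f(-5) = 23.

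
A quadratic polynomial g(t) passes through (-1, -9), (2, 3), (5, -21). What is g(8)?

Write g(t) = at^2 + bt + c. Substituting each data point gives a linear system:
  a - b + c = -9
  4a + 2b + c = 3
  25a + 5b + c = -21
Solving the system yields a = -2, b = 6, c = -1.
So g(t) = -2t^2 + 6t - 1.
Then g(8) = -81.

-81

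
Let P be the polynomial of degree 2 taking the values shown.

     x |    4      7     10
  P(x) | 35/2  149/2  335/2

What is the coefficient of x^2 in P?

Write P(x) = ax^2 + bx + c. Substituting each data point gives a linear system:
  16a + 4b + c = 35/2
  49a + 7b + c = 149/2
  100a + 10b + c = 335/2
Solving the system yields a = 2, b = -3, c = -5/2.
So P(x) = 2x² - 3x - 5/2.
The leading coefficient is 2.

2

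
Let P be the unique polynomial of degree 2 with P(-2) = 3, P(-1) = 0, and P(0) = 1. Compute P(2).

15

Write P(x) = ax^2 + bx + c. Substituting each data point gives a linear system:
  4a - 2b + c = 3
  a - b + c = 0
  c = 1
Solving the system yields a = 2, b = 3, c = 1.
So P(x) = 2x^2 + 3x + 1.
Then P(2) = 15.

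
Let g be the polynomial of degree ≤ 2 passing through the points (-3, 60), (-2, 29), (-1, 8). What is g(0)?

-3

Using the Lagrange interpolation formula with nodes -3, -2, -1:
  L_0(s) = (s + 2)(s + 1) / 2
  L_1(s) = (s + 3)(s + 1) / -1
  L_2(s) = (s + 3)(s + 2) / 2
Then g(s) = 60·L_0(s) + 29·L_1(s) + 8·L_2(s).
Expanding and collecting terms gives g(s) = 5s^2 - 6s - 3.
Evaluating at s = 0: g(0) = -3.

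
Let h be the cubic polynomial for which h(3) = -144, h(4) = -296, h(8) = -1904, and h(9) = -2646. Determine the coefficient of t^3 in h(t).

-3

Write h(t) = at^3 + bt^2 + ct + d. Substituting each data point gives a linear system:
  27a + 9b + 3c + d = -144
  64a + 16b + 4c + d = -296
  512a + 64b + 8c + d = -1904
  729a + 81b + 9c + d = -2646
Solving the system yields a = -3, b = -5, c = -6, d = 0.
So h(t) = -3t^3 - 5t^2 - 6t.
The leading coefficient is -3.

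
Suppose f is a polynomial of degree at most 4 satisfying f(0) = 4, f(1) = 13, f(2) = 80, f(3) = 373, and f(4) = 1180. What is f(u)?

Write f(u) = au^4 + bu^3 + cu^2 + du + e. Substituting each data point gives a linear system:
  e = 4
  a + b + c + d + e = 13
  16a + 8b + 4c + 2d + e = 80
  81a + 27b + 9c + 3d + e = 373
  256a + 64b + 16c + 4d + e = 1180
Solving the system yields a = 5, b = -2, c = 0, d = 6, e = 4.
So f(u) = 5u⁴ - 2u³ + 6u + 4.
Check: f(0) = 4. ✓

f(u) = 5u^4 - 2u^3 + 6u + 4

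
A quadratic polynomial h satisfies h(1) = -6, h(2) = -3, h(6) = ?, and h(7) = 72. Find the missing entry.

49

The 3 known points determine the degree-2 polynomial uniquely.
Write h(u) = au^2 + bu + c. Substituting each data point gives a linear system:
  a + b + c = -6
  4a + 2b + c = -3
  49a + 7b + c = 72
Solving the system yields a = 2, b = -3, c = -5.
So h(u) = 2u^2 - 3u - 5.
Then h(6) = 49.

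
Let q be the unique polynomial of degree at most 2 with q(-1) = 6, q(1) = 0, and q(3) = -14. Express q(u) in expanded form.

q(u) = -u^2 - 3u + 4

Using the Lagrange interpolation formula with nodes -1, 1, 3:
  L_0(u) = (u - 1)(u - 3) / 8
  L_1(u) = (u + 1)(u - 3) / -4
  L_2(u) = (u + 1)(u - 1) / 8
Then q(u) = 6·L_0(u) + 0·L_1(u) - 14·L_2(u).
Expanding and collecting terms gives q(u) = -u^2 - 3u + 4.
Check: q(1) = 0. ✓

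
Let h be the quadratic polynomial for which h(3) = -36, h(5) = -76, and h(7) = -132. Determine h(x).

h(x) = -2x^2 - 4x - 6

Using the Lagrange interpolation formula with nodes 3, 5, 7:
  L_0(x) = (x - 5)(x - 7) / 8
  L_1(x) = (x - 3)(x - 7) / -4
  L_2(x) = (x - 3)(x - 5) / 8
Then h(x) = -36·L_0(x) - 76·L_1(x) - 132·L_2(x).
Expanding and collecting terms gives h(x) = -2x^2 - 4x - 6.
Check: h(7) = -132. ✓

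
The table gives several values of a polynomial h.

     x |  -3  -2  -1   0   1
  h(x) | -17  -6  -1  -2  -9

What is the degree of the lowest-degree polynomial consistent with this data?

2

Forward differences of the values at x = -3, -2, -1, 0, 1:
  h  : -17  -6  -1  -2  -9
  Δ  : 11  5  -1  -7
  Δ^2: -6  -6  -6
  Δ^3: 0  0
  Δ^4: 0
The second differences are constant (-6) and nonzero, while all higher differences vanish, so the minimal degree is 2.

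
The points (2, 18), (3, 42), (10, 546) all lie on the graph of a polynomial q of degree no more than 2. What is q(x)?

Write q(x) = ax^2 + bx + c. Substituting each data point gives a linear system:
  4a + 2b + c = 18
  9a + 3b + c = 42
  100a + 10b + c = 546
Solving the system yields a = 6, b = -6, c = 6.
So q(x) = 6x² - 6x + 6.
Check: q(2) = 18. ✓

q(x) = 6x^2 - 6x + 6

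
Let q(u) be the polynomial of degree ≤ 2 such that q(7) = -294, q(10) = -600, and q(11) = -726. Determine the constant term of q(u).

Write q(u) = au^2 + bu + c. Substituting each data point gives a linear system:
  49a + 7b + c = -294
  100a + 10b + c = -600
  121a + 11b + c = -726
Solving the system yields a = -6, b = 0, c = 0.
So q(u) = -6u².
The constant term is 0.

0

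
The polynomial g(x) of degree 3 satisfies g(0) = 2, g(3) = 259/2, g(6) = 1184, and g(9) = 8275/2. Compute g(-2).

-48

Using the Lagrange interpolation formula with nodes 0, 3, 6, 9:
  L_0(x) = (x - 3)(x - 6)(x - 9) / -162
  L_1(x) = x(x - 6)(x - 9) / 54
  L_2(x) = x(x - 3)(x - 9) / -54
  L_3(x) = x(x - 3)(x - 6) / 162
Then g(x) = 2·L_0(x) + 259/2·L_1(x) + 1184·L_2(x) + 8275/2·L_3(x).
Expanding and collecting terms gives g(x) = 6x^3 - (5/2)x^2 - 4x + 2.
Evaluating at x = -2: g(-2) = -48.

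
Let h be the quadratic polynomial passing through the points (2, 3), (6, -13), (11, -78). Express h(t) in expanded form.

Write h(t) = at^2 + bt + c. Substituting each data point gives a linear system:
  4a + 2b + c = 3
  36a + 6b + c = -13
  121a + 11b + c = -78
Solving the system yields a = -1, b = 4, c = -1.
So h(t) = -t² + 4t - 1.
Check: h(11) = -78. ✓

h(t) = -t^2 + 4t - 1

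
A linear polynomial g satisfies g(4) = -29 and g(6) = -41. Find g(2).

-17

Using the Lagrange interpolation formula with nodes 4, 6:
  L_0(x) = (x - 6) / -2
  L_1(x) = (x - 4) / 2
Then g(x) = -29·L_0(x) - 41·L_1(x).
Expanding and collecting terms gives g(x) = -6x - 5.
Evaluating at x = 2: g(2) = -17.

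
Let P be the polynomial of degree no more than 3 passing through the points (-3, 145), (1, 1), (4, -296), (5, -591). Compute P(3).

-119

Write P(t) = at^3 + bt^2 + ct + d. Substituting each data point gives a linear system:
  -27a + 9b - 3c + d = 145
  a + b + c + d = 1
  64a + 16b + 4c + d = -296
  125a + 25b + 5c + d = -591
Solving the system yields a = -5, b = 1, c = 1, d = 4.
So P(t) = -5t^3 + t^2 + t + 4.
Then P(3) = -119.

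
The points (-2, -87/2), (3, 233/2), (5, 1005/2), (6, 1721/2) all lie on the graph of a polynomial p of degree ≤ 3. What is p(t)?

Write p(t) = at^3 + bt^2 + ct + d. Substituting each data point gives a linear system:
  -8a + 4b - 2c + d = -87/2
  27a + 9b + 3c + d = 233/2
  125a + 25b + 5c + d = 1005/2
  216a + 36b + 6c + d = 1721/2
Solving the system yields a = 4, b = -1, c = 5, d = 5/2.
So p(t) = 4t^3 - t^2 + 5t + 5/2.
Check: p(3) = 233/2. ✓

p(t) = 4t^3 - t^2 + 5t + 5/2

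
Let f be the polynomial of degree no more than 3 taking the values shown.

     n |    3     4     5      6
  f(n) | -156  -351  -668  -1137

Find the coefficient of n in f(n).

-3

Write f(n) = an^3 + bn^2 + cn + d. Substituting each data point gives a linear system:
  27a + 9b + 3c + d = -156
  64a + 16b + 4c + d = -351
  125a + 25b + 5c + d = -668
  216a + 36b + 6c + d = -1137
Solving the system yields a = -5, b = -1, c = -3, d = -3.
So f(n) = -5n^3 - n^2 - 3n - 3.
The coefficient of n is -3.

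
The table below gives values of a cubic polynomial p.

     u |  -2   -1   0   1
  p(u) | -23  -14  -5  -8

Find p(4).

-209

Forward differences of the values at u = -2, -1, 0, 1:
  p  : -23  -14  -5  -8
  Δ  : 9  9  -3
  Δ^2: 0  -12
  Δ^3: -12
The third differences are constant, confirming degree 3.
Interpolating (Newton forward form) and evaluating at u = 4 gives p(4) = -209.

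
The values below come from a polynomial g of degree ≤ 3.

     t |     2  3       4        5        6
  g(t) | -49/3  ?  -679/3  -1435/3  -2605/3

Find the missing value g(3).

The 4 known points determine the degree-3 polynomial uniquely.
Write g(t) = at^3 + bt^2 + ct + d. Substituting each data point gives a linear system:
  8a + 4b + 2c + d = -49/3
  64a + 16b + 4c + d = -679/3
  125a + 25b + 5c + d = -1435/3
  216a + 36b + 6c + d = -2605/3
Solving the system yields a = -5, b = 6, c = -1, d = 5/3.
So g(t) = -5t^3 + 6t^2 - t + 5/3.
Then g(3) = -247/3.

-247/3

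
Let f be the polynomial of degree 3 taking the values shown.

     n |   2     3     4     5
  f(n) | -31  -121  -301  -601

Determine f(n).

Write f(n) = an^3 + bn^2 + cn + d. Substituting each data point gives a linear system:
  8a + 4b + 2c + d = -31
  27a + 9b + 3c + d = -121
  64a + 16b + 4c + d = -301
  125a + 25b + 5c + d = -601
Solving the system yields a = -5, b = 0, c = 5, d = -1.
So f(n) = -5n^3 + 5n - 1.
Check: f(3) = -121. ✓

f(n) = -5n^3 + 5n - 1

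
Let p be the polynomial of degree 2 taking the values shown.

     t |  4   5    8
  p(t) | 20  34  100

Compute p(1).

2

Using the Lagrange interpolation formula with nodes 4, 5, 8:
  L_0(t) = (t - 5)(t - 8) / 4
  L_1(t) = (t - 4)(t - 8) / -3
  L_2(t) = (t - 4)(t - 5) / 12
Then p(t) = 20·L_0(t) + 34·L_1(t) + 100·L_2(t).
Expanding and collecting terms gives p(t) = 2t^2 - 4t + 4.
Evaluating at t = 1: p(1) = 2.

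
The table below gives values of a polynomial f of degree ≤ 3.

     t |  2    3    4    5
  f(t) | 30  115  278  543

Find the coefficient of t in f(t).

Write f(t) = at^3 + bt^2 + ct + d. Substituting each data point gives a linear system:
  8a + 4b + 2c + d = 30
  27a + 9b + 3c + d = 115
  64a + 16b + 4c + d = 278
  125a + 25b + 5c + d = 543
Solving the system yields a = 4, b = 3, c = -6, d = -2.
So f(t) = 4t^3 + 3t^2 - 6t - 2.
The coefficient of t is -6.

-6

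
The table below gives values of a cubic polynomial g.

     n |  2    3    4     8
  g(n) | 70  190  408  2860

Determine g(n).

g(n) = 5n^3 + 4n^2 + 5n + 4

Write g(n) = an^3 + bn^2 + cn + d. Substituting each data point gives a linear system:
  8a + 4b + 2c + d = 70
  27a + 9b + 3c + d = 190
  64a + 16b + 4c + d = 408
  512a + 64b + 8c + d = 2860
Solving the system yields a = 5, b = 4, c = 5, d = 4.
So g(n) = 5n³ + 4n² + 5n + 4.
Check: g(4) = 408. ✓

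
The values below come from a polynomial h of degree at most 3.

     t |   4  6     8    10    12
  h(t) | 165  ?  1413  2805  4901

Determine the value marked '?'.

On equispaced nodes a degree-3 polynomial has vanishing fourth forward difference, so
  h(4) - 4·h(6) + 6·h(8) - 4·h(10) + h(12) = 0.
Substituting the known values and solving for h(6):
  -4·h(6) = -2324
  h(6) = 581.

581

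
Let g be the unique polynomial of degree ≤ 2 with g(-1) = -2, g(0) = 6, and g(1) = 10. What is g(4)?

-2

Write g(n) = an^2 + bn + c. Substituting each data point gives a linear system:
  a - b + c = -2
  c = 6
  a + b + c = 10
Solving the system yields a = -2, b = 6, c = 6.
So g(n) = -2n^2 + 6n + 6.
Then g(4) = -2.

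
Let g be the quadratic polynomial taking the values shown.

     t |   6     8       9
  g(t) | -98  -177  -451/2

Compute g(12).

Using the Lagrange interpolation formula with nodes 6, 8, 9:
  L_0(t) = (t - 8)(t - 9) / 6
  L_1(t) = (t - 6)(t - 9) / -2
  L_2(t) = (t - 6)(t - 8) / 3
Then g(t) = -98·L_0(t) - 177·L_1(t) - 451/2·L_2(t).
Expanding and collecting terms gives g(t) = -3t^2 + (5/2)t - 5.
Evaluating at t = 12: g(12) = -407.

-407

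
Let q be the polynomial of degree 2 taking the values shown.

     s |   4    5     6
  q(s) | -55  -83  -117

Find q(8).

Forward differences of the values at s = 4, 5, 6:
  q  : -55  -83  -117
  Δ  : -28  -34
  Δ^2: -6
The second differences are constant, confirming degree 2.
Interpolating (Newton forward form) and evaluating at s = 8 gives q(8) = -203.

-203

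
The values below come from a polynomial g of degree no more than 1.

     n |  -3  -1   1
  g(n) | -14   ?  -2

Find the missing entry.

-8

The 2 known points determine the degree-1 polynomial uniquely.
Write g(n) = an + b. Substituting each data point gives a linear system:
  -3a + b = -14
  a + b = -2
Solving the system yields a = 3, b = -5.
So g(n) = 3n - 5.
Then g(-1) = -8.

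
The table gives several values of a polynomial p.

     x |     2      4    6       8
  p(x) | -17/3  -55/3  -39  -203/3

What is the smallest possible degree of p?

2

Forward differences of the values at x = 2, 4, 6, 8:
  p  : -17/3  -55/3  -39  -203/3
  Δ  : -38/3  -62/3  -86/3
  Δ^2: -8  -8
  Δ^3: 0
The second differences are constant (-8) and nonzero, while all higher differences vanish, so the minimal degree is 2.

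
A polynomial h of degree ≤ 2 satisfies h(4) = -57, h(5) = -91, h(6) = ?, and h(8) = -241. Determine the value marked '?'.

-133

The 3 known points determine the degree-2 polynomial uniquely.
Write h(n) = an^2 + bn + c. Substituting each data point gives a linear system:
  16a + 4b + c = -57
  25a + 5b + c = -91
  64a + 8b + c = -241
Solving the system yields a = -4, b = 2, c = -1.
So h(n) = -4n² + 2n - 1.
Then h(6) = -133.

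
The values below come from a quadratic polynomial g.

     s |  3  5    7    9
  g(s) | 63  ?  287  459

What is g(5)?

155

The 3 known points determine the degree-2 polynomial uniquely.
Write g(s) = as^2 + bs + c. Substituting each data point gives a linear system:
  9a + 3b + c = 63
  49a + 7b + c = 287
  81a + 9b + c = 459
Solving the system yields a = 5, b = 6, c = 0.
So g(s) = 5s^2 + 6s.
Then g(5) = 155.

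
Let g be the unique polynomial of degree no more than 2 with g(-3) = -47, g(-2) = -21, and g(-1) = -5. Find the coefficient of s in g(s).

1

Write g(s) = as^2 + bs + c. Substituting each data point gives a linear system:
  9a - 3b + c = -47
  4a - 2b + c = -21
  a - b + c = -5
Solving the system yields a = -5, b = 1, c = 1.
So g(s) = -5s² + s + 1.
The coefficient of s is 1.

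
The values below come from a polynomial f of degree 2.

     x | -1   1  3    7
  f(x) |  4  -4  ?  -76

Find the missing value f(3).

The 3 known points determine the degree-2 polynomial uniquely.
Write f(x) = ax^2 + bx + c. Substituting each data point gives a linear system:
  a - b + c = 4
  a + b + c = -4
  49a + 7b + c = -76
Solving the system yields a = -1, b = -4, c = 1.
So f(x) = -x^2 - 4x + 1.
Then f(3) = -20.

-20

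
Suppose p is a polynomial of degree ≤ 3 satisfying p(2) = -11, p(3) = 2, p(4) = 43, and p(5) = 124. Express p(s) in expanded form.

Write p(s) = as^3 + bs^2 + cs + d. Substituting each data point gives a linear system:
  8a + 4b + 2c + d = -11
  27a + 9b + 3c + d = 2
  64a + 16b + 4c + d = 43
  125a + 25b + 5c + d = 124
Solving the system yields a = 2, b = -4, c = -5, d = -1.
So p(s) = 2s³ - 4s² - 5s - 1.
Check: p(4) = 43. ✓

p(s) = 2s^3 - 4s^2 - 5s - 1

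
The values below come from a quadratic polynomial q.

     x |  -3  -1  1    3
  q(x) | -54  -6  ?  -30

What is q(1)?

On equispaced nodes a degree-2 polynomial has vanishing third forward difference, so
  - q(-3) + 3·q(-1) - 3·q(1) + q(3) = 0.
Substituting the known values and solving for q(1):
  -3·q(1) = -6
  q(1) = 2.

2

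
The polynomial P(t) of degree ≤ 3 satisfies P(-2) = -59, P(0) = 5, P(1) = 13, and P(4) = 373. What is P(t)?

P(t) = 6t^3 - 2t^2 + 4t + 5

Using the Lagrange interpolation formula with nodes -2, 0, 1, 4:
  L_0(t) = t(t - 1)(t - 4) / -36
  L_1(t) = (t + 2)(t - 1)(t - 4) / 8
  L_2(t) = (t + 2)t(t - 4) / -9
  L_3(t) = (t + 2)t(t - 1) / 72
Then P(t) = -59·L_0(t) + 5·L_1(t) + 13·L_2(t) + 373·L_3(t).
Expanding and collecting terms gives P(t) = 6t^3 - 2t^2 + 4t + 5.
Check: P(0) = 5. ✓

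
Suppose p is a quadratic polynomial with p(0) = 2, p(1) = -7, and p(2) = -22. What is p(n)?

Write p(n) = an^2 + bn + c. Substituting each data point gives a linear system:
  c = 2
  a + b + c = -7
  4a + 2b + c = -22
Solving the system yields a = -3, b = -6, c = 2.
So p(n) = -3n^2 - 6n + 2.
Check: p(0) = 2. ✓

p(n) = -3n^2 - 6n + 2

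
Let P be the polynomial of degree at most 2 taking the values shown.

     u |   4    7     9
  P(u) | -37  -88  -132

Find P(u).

P(u) = -u^2 - 6u + 3

Write P(u) = au^2 + bu + c. Substituting each data point gives a linear system:
  16a + 4b + c = -37
  49a + 7b + c = -88
  81a + 9b + c = -132
Solving the system yields a = -1, b = -6, c = 3.
So P(u) = -u² - 6u + 3.
Check: P(9) = -132. ✓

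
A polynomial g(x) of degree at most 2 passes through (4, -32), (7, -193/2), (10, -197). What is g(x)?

g(x) = -2x^2 + (1/2)x - 2

Write g(x) = ax^2 + bx + c. Substituting each data point gives a linear system:
  16a + 4b + c = -32
  49a + 7b + c = -193/2
  100a + 10b + c = -197
Solving the system yields a = -2, b = 1/2, c = -2.
So g(x) = -2x^2 + (1/2)x - 2.
Check: g(4) = -32. ✓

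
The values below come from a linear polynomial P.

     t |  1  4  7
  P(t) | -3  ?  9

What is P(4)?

On equispaced nodes a degree-1 polynomial has vanishing second forward difference, so
  P(1) - 2·P(4) + P(7) = 0.
Substituting the known values and solving for P(4):
  -2·P(4) = -6
  P(4) = 3.

3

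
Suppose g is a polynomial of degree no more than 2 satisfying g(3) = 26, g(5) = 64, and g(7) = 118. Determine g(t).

g(t) = 2t^2 + 3t - 1

Using the Lagrange interpolation formula with nodes 3, 5, 7:
  L_0(t) = (t - 5)(t - 7) / 8
  L_1(t) = (t - 3)(t - 7) / -4
  L_2(t) = (t - 3)(t - 5) / 8
Then g(t) = 26·L_0(t) + 64·L_1(t) + 118·L_2(t).
Expanding and collecting terms gives g(t) = 2t² + 3t - 1.
Check: g(3) = 26. ✓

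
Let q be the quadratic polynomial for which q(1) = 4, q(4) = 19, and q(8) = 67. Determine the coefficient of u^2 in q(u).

Write q(u) = au^2 + bu + c. Substituting each data point gives a linear system:
  a + b + c = 4
  16a + 4b + c = 19
  64a + 8b + c = 67
Solving the system yields a = 1, b = 0, c = 3.
So q(u) = u^2 + 3.
The leading coefficient is 1.

1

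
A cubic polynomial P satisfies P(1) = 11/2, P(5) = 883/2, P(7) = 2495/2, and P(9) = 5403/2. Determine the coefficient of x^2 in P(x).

Write P(x) = ax^3 + bx^2 + cx + d. Substituting each data point gives a linear system:
  a + b + c + d = 11/2
  125a + 25b + 5c + d = 883/2
  343a + 49b + 7c + d = 2495/2
  729a + 81b + 9c + d = 5403/2
Solving the system yields a = 4, b = -3, c = 3, d = 3/2.
So P(x) = 4x³ - 3x² + 3x + 3/2.
The coefficient of x^2 is -3.

-3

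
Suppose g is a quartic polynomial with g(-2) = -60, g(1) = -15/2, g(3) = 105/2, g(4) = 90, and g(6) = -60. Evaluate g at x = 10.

-4116

Write g(x) = ax^4 + bx^3 + cx^2 + dx + e. Substituting each data point gives a linear system:
  16a - 8b + 4c - 2d + e = -60
  a + b + c + d + e = -15/2
  81a + 27b + 9c + 3d + e = 105/2
  256a + 64b + 16c + 4d + e = 90
  1296a + 216b + 36c + 6d + e = -60
Solving the system yields a = -1, b = 6, c = -1/2, d = -6, e = -6.
So g(x) = -x^4 + 6x^3 - (1/2)x^2 - 6x - 6.
Then g(10) = -4116.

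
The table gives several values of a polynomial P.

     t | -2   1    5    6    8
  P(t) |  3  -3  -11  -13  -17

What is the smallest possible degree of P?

1

Divided differences on the nodes -2, 1, 5, 6, 8:
  order 0: 3  -3  -11  -13  -17
  order 1: -2  -2  -2  -2
  order 2: 0  0  0
  order 3: 0  0
  order 4: 0
The order-1 divided differences are all -2 (nonzero) and every higher order vanishes, so the data lies on a polynomial of degree exactly 1.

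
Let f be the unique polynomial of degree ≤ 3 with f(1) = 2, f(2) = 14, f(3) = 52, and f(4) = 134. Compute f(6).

502

Forward differences of the values at s = 1, 2, 3, 4:
  f  : 2  14  52  134
  Δ  : 12  38  82
  Δ^2: 26  44
  Δ^3: 18
The third differences are constant, confirming degree 3.
Interpolating (Newton forward form) and evaluating at s = 6 gives f(6) = 502.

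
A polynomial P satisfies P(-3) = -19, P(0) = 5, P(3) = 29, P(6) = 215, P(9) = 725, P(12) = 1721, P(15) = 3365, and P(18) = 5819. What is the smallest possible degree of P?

3

Forward differences of the values at x = -3, 0, 3, 6, 9, 12, 15, 18:
  P  : -19  5  29  215  725  1721  3365  5819
  Δ  : 24  24  186  510  996  1644  2454
  Δ^2: 0  162  324  486  648  810
  Δ^3: 162  162  162  162  162
  Δ^4: 0  0  0  0
  Δ^5: 0  0  0
  Δ^6: 0  0
  Δ^7: 0
The third differences are constant (162) and nonzero, while all higher differences vanish, so the minimal degree is 3.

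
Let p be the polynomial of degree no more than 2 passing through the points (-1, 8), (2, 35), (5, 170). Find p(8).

413

Write p(s) = as^2 + bs + c. Substituting each data point gives a linear system:
  a - b + c = 8
  4a + 2b + c = 35
  25a + 5b + c = 170
Solving the system yields a = 6, b = 3, c = 5.
So p(s) = 6s² + 3s + 5.
Then p(8) = 413.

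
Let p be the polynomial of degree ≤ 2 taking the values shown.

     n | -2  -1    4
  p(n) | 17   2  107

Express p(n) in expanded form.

Write p(n) = an^2 + bn + c. Substituting each data point gives a linear system:
  4a - 2b + c = 17
  a - b + c = 2
  16a + 4b + c = 107
Solving the system yields a = 6, b = 3, c = -1.
So p(n) = 6n^2 + 3n - 1.
Check: p(-1) = 2. ✓

p(n) = 6n^2 + 3n - 1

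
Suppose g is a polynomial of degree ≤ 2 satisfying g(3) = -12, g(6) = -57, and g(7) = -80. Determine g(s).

Write g(s) = as^2 + bs + c. Substituting each data point gives a linear system:
  9a + 3b + c = -12
  36a + 6b + c = -57
  49a + 7b + c = -80
Solving the system yields a = -2, b = 3, c = -3.
So g(s) = -2s^2 + 3s - 3.
Check: g(3) = -12. ✓

g(s) = -2s^2 + 3s - 3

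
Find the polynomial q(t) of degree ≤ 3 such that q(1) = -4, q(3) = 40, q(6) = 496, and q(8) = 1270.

Write q(t) = at^3 + bt^2 + ct + d. Substituting each data point gives a linear system:
  a + b + c + d = -4
  27a + 9b + 3c + d = 40
  216a + 36b + 6c + d = 496
  512a + 64b + 8c + d = 1270
Solving the system yields a = 3, b = -4, c = -1, d = -2.
So q(t) = 3t^3 - 4t^2 - t - 2.
Check: q(3) = 40. ✓

q(t) = 3t^3 - 4t^2 - t - 2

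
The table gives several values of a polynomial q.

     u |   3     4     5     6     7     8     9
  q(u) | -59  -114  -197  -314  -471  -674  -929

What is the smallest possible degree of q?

Forward differences of the values at u = 3, 4, 5, 6, 7, 8, 9:
  q  : -59  -114  -197  -314  -471  -674  -929
  Δ  : -55  -83  -117  -157  -203  -255
  Δ^2: -28  -34  -40  -46  -52
  Δ^3: -6  -6  -6  -6
  Δ^4: 0  0  0
  Δ^5: 0  0
  Δ^6: 0
The third differences are constant (-6) and nonzero, while all higher differences vanish, so the minimal degree is 3.

3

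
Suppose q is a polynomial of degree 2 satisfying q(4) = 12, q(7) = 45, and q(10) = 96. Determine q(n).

q(n) = n^2 - 4

Write q(n) = an^2 + bn + c. Substituting each data point gives a linear system:
  16a + 4b + c = 12
  49a + 7b + c = 45
  100a + 10b + c = 96
Solving the system yields a = 1, b = 0, c = -4.
So q(n) = n^2 - 4.
Check: q(4) = 12. ✓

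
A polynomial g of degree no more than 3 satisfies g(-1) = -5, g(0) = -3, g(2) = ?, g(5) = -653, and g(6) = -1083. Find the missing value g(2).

The 4 known points determine the degree-3 polynomial uniquely.
Write g(u) = au^3 + bu^2 + cu + d. Substituting each data point gives a linear system:
  -a + b - c + d = -5
  d = -3
  125a + 25b + 5c + d = -653
  216a + 36b + 6c + d = -1083
Solving the system yields a = -4, b = -6, c = 0, d = -3.
So g(u) = -4u^3 - 6u^2 - 3.
Then g(2) = -59.

-59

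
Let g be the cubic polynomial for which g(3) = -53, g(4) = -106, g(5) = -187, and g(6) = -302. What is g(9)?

Using the Lagrange interpolation formula with nodes 3, 4, 5, 6:
  L_0(t) = (t - 4)(t - 5)(t - 6) / -6
  L_1(t) = (t - 3)(t - 5)(t - 6) / 2
  L_2(t) = (t - 3)(t - 4)(t - 6) / -2
  L_3(t) = (t - 3)(t - 4)(t - 5) / 6
Then g(t) = -53·L_0(t) - 106·L_1(t) - 187·L_2(t) - 302·L_3(t).
Expanding and collecting terms gives g(t) = -t^3 - 2t^2 - 2t - 2.
Evaluating at t = 9: g(9) = -911.

-911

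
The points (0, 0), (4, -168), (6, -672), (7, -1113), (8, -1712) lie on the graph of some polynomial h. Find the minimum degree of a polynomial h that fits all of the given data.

Divided differences on the nodes 0, 4, 6, 7, 8:
  order 0: 0  -168  -672  -1113  -1712
  order 1: -42  -252  -441  -599
  order 2: -35  -63  -79
  order 3: -4  -4
  order 4: 0
The order-3 divided differences are all -4 (nonzero) and every higher order vanishes, so the data lies on a polynomial of degree exactly 3.

3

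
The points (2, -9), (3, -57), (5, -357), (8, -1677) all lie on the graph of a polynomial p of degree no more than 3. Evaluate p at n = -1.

15

Using the Lagrange interpolation formula with nodes 2, 3, 5, 8:
  L_0(n) = (n - 3)(n - 5)(n - 8) / -18
  L_1(n) = (n - 2)(n - 5)(n - 8) / 10
  L_2(n) = (n - 2)(n - 3)(n - 8) / -18
  L_3(n) = (n - 2)(n - 3)(n - 5) / 90
Then p(n) = -9·L_0(n) - 57·L_1(n) - 357·L_2(n) - 1677·L_3(n).
Expanding and collecting terms gives p(n) = -4n^3 + 6n^2 - 2n + 3.
Evaluating at n = -1: p(-1) = 15.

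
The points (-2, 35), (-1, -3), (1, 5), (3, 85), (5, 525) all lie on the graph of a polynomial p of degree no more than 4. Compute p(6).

Write p(x) = ax^4 + bx^3 + cx^2 + dx + e. Substituting each data point gives a linear system:
  16a - 8b + 4c - 2d + e = 35
  a - b + c - d + e = -3
  a + b + c + d + e = 5
  81a + 27b + 9c + 3d + e = 85
  625a + 125b + 25c + 5d + e = 525
Solving the system yields a = 1, b = -2, c = 5, d = 6, e = -5.
So p(x) = x^4 - 2x^3 + 5x^2 + 6x - 5.
Then p(6) = 1075.

1075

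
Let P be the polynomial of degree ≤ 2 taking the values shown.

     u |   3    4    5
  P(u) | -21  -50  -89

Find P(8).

Forward differences of the values at u = 3, 4, 5:
  P  : -21  -50  -89
  Δ  : -29  -39
  Δ^2: -10
The second differences are constant, confirming degree 2.
Interpolating (Newton forward form) and evaluating at u = 8 gives P(8) = -266.

-266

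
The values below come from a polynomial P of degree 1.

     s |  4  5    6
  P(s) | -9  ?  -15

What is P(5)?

The 2 known points determine the degree-1 polynomial uniquely.
Write P(s) = as + b. Substituting each data point gives a linear system:
  4a + b = -9
  6a + b = -15
Solving the system yields a = -3, b = 3.
So P(s) = -3s + 3.
Then P(5) = -12.

-12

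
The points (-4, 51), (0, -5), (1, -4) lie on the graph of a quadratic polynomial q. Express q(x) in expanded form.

q(x) = 3x^2 - 2x - 5

Write q(x) = ax^2 + bx + c. Substituting each data point gives a linear system:
  16a - 4b + c = 51
  c = -5
  a + b + c = -4
Solving the system yields a = 3, b = -2, c = -5.
So q(x) = 3x² - 2x - 5.
Check: q(0) = -5. ✓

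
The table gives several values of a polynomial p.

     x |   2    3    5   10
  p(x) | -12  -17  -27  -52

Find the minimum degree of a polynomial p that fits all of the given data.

Divided differences on the nodes 2, 3, 5, 10:
  order 0: -12  -17  -27  -52
  order 1: -5  -5  -5
  order 2: 0  0
  order 3: 0
The order-1 divided differences are all -5 (nonzero) and every higher order vanishes, so the data lies on a polynomial of degree exactly 1.

1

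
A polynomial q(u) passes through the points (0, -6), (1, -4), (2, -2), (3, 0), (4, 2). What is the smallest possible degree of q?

1

Forward differences of the values at u = 0, 1, 2, 3, 4:
  q  : -6  -4  -2  0  2
  Δ  : 2  2  2  2
  Δ^2: 0  0  0
  Δ^3: 0  0
  Δ^4: 0
The first differences are constant (2) and nonzero, while all higher differences vanish, so the minimal degree is 1.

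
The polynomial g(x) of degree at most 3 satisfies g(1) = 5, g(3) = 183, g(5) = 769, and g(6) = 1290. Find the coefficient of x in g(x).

0

Write g(x) = ax^3 + bx^2 + cx + d. Substituting each data point gives a linear system:
  a + b + c + d = 5
  27a + 9b + 3c + d = 183
  125a + 25b + 5c + d = 769
  216a + 36b + 6c + d = 1290
Solving the system yields a = 5, b = 6, c = 0, d = -6.
So g(x) = 5x³ + 6x² - 6.
The coefficient of x is 0.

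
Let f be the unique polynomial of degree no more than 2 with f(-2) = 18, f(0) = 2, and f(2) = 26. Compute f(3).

Using the Lagrange interpolation formula with nodes -2, 0, 2:
  L_0(u) = u(u - 2) / 8
  L_1(u) = (u + 2)(u - 2) / -4
  L_2(u) = (u + 2)u / 8
Then f(u) = 18·L_0(u) + 2·L_1(u) + 26·L_2(u).
Expanding and collecting terms gives f(u) = 5u^2 + 2u + 2.
Evaluating at u = 3: f(3) = 53.

53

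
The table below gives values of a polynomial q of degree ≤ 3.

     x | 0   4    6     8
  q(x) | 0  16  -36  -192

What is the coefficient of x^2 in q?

5

Write q(x) = ax^3 + bx^2 + cx + d. Substituting each data point gives a linear system:
  d = 0
  64a + 16b + 4c + d = 16
  216a + 36b + 6c + d = -36
  512a + 64b + 8c + d = -192
Solving the system yields a = -1, b = 5, c = 0, d = 0.
So q(x) = -x^3 + 5x^2.
The coefficient of x^2 is 5.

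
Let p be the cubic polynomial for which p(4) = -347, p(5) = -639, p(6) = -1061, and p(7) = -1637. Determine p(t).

Using the Lagrange interpolation formula with nodes 4, 5, 6, 7:
  L_0(t) = (t - 5)(t - 6)(t - 7) / -6
  L_1(t) = (t - 4)(t - 6)(t - 7) / 2
  L_2(t) = (t - 4)(t - 5)(t - 7) / -2
  L_3(t) = (t - 4)(t - 5)(t - 6) / 6
Then p(t) = -347·L_0(t) - 639·L_1(t) - 1061·L_2(t) - 1637·L_3(t).
Expanding and collecting terms gives p(t) = -4t^3 - 5t^2 - 3t + 1.
Check: p(6) = -1061. ✓

p(t) = -4t^3 - 5t^2 - 3t + 1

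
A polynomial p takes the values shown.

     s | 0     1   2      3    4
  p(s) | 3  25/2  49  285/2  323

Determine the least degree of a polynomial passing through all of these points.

Forward differences of the values at s = 0, 1, 2, 3, 4:
  p  : 3  25/2  49  285/2  323
  Δ  : 19/2  73/2  187/2  361/2
  Δ^2: 27  57  87
  Δ^3: 30  30
  Δ^4: 0
The third differences are constant (30) and nonzero, while all higher differences vanish, so the minimal degree is 3.

3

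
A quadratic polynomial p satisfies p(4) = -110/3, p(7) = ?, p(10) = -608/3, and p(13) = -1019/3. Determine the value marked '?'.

On equispaced nodes a degree-2 polynomial has vanishing third forward difference, so
  - p(4) + 3·p(7) - 3·p(10) + p(13) = 0.
Substituting the known values and solving for p(7):
  3·p(7) = -305
  p(7) = -305/3.

-305/3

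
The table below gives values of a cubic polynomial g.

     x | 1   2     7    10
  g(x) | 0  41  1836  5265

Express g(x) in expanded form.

Using the Lagrange interpolation formula with nodes 1, 2, 7, 10:
  L_0(x) = (x - 2)(x - 7)(x - 10) / -54
  L_1(x) = (x - 1)(x - 7)(x - 10) / 40
  L_2(x) = (x - 1)(x - 2)(x - 10) / -90
  L_3(x) = (x - 1)(x - 2)(x - 7) / 216
Then g(x) = 0·L_0(x) + 41·L_1(x) + 1836·L_2(x) + 5265·L_3(x).
Expanding and collecting terms gives g(x) = 5x³ + 3x² - 3x - 5.
Check: g(2) = 41. ✓

g(x) = 5x^3 + 3x^2 - 3x - 5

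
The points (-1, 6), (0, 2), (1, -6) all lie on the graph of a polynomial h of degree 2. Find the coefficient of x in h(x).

-6

Write h(x) = ax^2 + bx + c. Substituting each data point gives a linear system:
  a - b + c = 6
  c = 2
  a + b + c = -6
Solving the system yields a = -2, b = -6, c = 2.
So h(x) = -2x^2 - 6x + 2.
The coefficient of x is -6.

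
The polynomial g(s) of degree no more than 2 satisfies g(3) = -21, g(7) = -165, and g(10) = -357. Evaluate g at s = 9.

Using the Lagrange interpolation formula with nodes 3, 7, 10:
  L_0(s) = (s - 7)(s - 10) / 28
  L_1(s) = (s - 3)(s - 10) / -12
  L_2(s) = (s - 3)(s - 7) / 21
Then g(s) = -21·L_0(s) - 165·L_1(s) - 357·L_2(s).
Expanding and collecting terms gives g(s) = -4s^2 + 4s + 3.
Evaluating at s = 9: g(9) = -285.

-285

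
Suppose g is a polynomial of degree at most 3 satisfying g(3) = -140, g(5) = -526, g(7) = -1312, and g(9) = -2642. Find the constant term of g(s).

4

Write g(s) = as^3 + bs^2 + cs + d. Substituting each data point gives a linear system:
  27a + 9b + 3c + d = -140
  125a + 25b + 5c + d = -526
  343a + 49b + 7c + d = -1312
  729a + 81b + 9c + d = -2642
Solving the system yields a = -3, b = -5, c = -6, d = 4.
So g(s) = -3s³ - 5s² - 6s + 4.
The constant term is 4.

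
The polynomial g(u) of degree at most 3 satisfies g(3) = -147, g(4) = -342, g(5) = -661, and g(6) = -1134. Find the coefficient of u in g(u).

4

Write g(u) = au^3 + bu^2 + cu + d. Substituting each data point gives a linear system:
  27a + 9b + 3c + d = -147
  64a + 16b + 4c + d = -342
  125a + 25b + 5c + d = -661
  216a + 36b + 6c + d = -1134
Solving the system yields a = -5, b = -2, c = 4, d = -6.
So g(u) = -5u^3 - 2u^2 + 4u - 6.
The coefficient of u is 4.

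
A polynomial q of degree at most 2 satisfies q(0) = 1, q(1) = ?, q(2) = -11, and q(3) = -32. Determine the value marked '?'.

0

The 3 known points determine the degree-2 polynomial uniquely.
Write q(n) = an^2 + bn + c. Substituting each data point gives a linear system:
  c = 1
  4a + 2b + c = -11
  9a + 3b + c = -32
Solving the system yields a = -5, b = 4, c = 1.
So q(n) = -5n^2 + 4n + 1.
Then q(1) = 0.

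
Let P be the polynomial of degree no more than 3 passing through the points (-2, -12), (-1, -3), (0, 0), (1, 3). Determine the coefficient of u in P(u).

Write P(u) = au^3 + bu^2 + cu + d. Substituting each data point gives a linear system:
  -8a + 4b - 2c + d = -12
  -a + b - c + d = -3
  d = 0
  a + b + c + d = 3
Solving the system yields a = 1, b = 0, c = 2, d = 0.
So P(u) = u^3 + 2u.
The coefficient of u is 2.

2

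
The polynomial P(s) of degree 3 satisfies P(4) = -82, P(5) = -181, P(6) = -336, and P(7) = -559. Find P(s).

Write P(s) = as^3 + bs^2 + cs + d. Substituting each data point gives a linear system:
  64a + 16b + 4c + d = -82
  125a + 25b + 5c + d = -181
  216a + 36b + 6c + d = -336
  343a + 49b + 7c + d = -559
Solving the system yields a = -2, b = 2, c = 5, d = -6.
So P(s) = -2s³ + 2s² + 5s - 6.
Check: P(4) = -82. ✓

P(s) = -2s^3 + 2s^2 + 5s - 6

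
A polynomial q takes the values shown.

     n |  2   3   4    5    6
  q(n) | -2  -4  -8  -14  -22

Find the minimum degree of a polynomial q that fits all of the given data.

Forward differences of the values at n = 2, 3, 4, 5, 6:
  q  : -2  -4  -8  -14  -22
  Δ  : -2  -4  -6  -8
  Δ^2: -2  -2  -2
  Δ^3: 0  0
  Δ^4: 0
The second differences are constant (-2) and nonzero, while all higher differences vanish, so the minimal degree is 2.

2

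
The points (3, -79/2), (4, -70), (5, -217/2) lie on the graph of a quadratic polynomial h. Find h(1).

-5/2

Write h(x) = ax^2 + bx + c. Substituting each data point gives a linear system:
  9a + 3b + c = -79/2
  16a + 4b + c = -70
  25a + 5b + c = -217/2
Solving the system yields a = -4, b = -5/2, c = 4.
So h(x) = -4x^2 - (5/2)x + 4.
Then h(1) = -5/2.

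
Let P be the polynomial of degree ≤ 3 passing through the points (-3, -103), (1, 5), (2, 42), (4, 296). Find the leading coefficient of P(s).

4

Write P(s) = as^3 + bs^2 + cs + d. Substituting each data point gives a linear system:
  -27a + 9b - 3c + d = -103
  a + b + c + d = 5
  8a + 4b + 2c + d = 42
  64a + 16b + 4c + d = 296
Solving the system yields a = 4, b = 2, c = 3, d = -4.
So P(s) = 4s³ + 2s² + 3s - 4.
The leading coefficient is 4.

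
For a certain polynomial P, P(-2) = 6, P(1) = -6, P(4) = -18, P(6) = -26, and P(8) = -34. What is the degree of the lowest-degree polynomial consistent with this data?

Divided differences on the nodes -2, 1, 4, 6, 8:
  order 0: 6  -6  -18  -26  -34
  order 1: -4  -4  -4  -4
  order 2: 0  0  0
  order 3: 0  0
  order 4: 0
The order-1 divided differences are all -4 (nonzero) and every higher order vanishes, so the data lies on a polynomial of degree exactly 1.

1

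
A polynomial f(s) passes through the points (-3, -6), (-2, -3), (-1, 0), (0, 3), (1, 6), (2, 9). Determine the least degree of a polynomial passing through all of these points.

Forward differences of the values at s = -3, -2, -1, 0, 1, 2:
  f  : -6  -3  0  3  6  9
  Δ  : 3  3  3  3  3
  Δ^2: 0  0  0  0
  Δ^3: 0  0  0
  Δ^4: 0  0
  Δ^5: 0
The first differences are constant (3) and nonzero, while all higher differences vanish, so the minimal degree is 1.

1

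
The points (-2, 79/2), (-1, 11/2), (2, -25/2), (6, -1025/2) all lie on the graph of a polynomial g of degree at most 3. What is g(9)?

-3749/2

Using the Lagrange interpolation formula with nodes -2, -1, 2, 6:
  L_0(n) = (n + 1)(n - 2)(n - 6) / -32
  L_1(n) = (n + 2)(n - 2)(n - 6) / 21
  L_2(n) = (n + 2)(n + 1)(n - 6) / -48
  L_3(n) = (n + 2)(n + 1)(n - 2) / 224
Then g(n) = 79/2·L_0(n) + 11/2·L_1(n) - 25/2·L_2(n) - 1025/2·L_3(n).
Expanding and collecting terms gives g(n) = -3n^3 + 4n^2 - n - 5/2.
Evaluating at n = 9: g(9) = -3749/2.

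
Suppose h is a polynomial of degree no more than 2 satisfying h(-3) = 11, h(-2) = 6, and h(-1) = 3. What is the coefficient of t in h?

0

Write h(t) = at^2 + bt + c. Substituting each data point gives a linear system:
  9a - 3b + c = 11
  4a - 2b + c = 6
  a - b + c = 3
Solving the system yields a = 1, b = 0, c = 2.
So h(t) = t^2 + 2.
The coefficient of t is 0.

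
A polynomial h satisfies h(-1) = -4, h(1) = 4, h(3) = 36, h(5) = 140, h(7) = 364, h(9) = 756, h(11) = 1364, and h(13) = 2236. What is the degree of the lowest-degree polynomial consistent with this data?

Forward differences of the values at s = -1, 1, 3, 5, 7, 9, 11, 13:
  h  : -4  4  36  140  364  756  1364  2236
  Δ  : 8  32  104  224  392  608  872
  Δ^2: 24  72  120  168  216  264
  Δ^3: 48  48  48  48  48
  Δ^4: 0  0  0  0
  Δ^5: 0  0  0
  Δ^6: 0  0
  Δ^7: 0
The third differences are constant (48) and nonzero, while all higher differences vanish, so the minimal degree is 3.

3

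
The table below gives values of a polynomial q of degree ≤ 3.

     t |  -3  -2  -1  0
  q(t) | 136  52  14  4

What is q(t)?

Using the Lagrange interpolation formula with nodes -3, -2, -1, 0:
  L_0(t) = (t + 2)(t + 1)t / -6
  L_1(t) = (t + 3)(t + 1)t / 2
  L_2(t) = (t + 3)(t + 2)t / -2
  L_3(t) = (t + 3)(t + 2)(t + 1) / 6
Then q(t) = 136·L_0(t) + 52·L_1(t) + 14·L_2(t) + 4·L_3(t).
Expanding and collecting terms gives q(t) = -3t³ + 5t² - 2t + 4.
Check: q(-1) = 14. ✓

q(t) = -3t^3 + 5t^2 - 2t + 4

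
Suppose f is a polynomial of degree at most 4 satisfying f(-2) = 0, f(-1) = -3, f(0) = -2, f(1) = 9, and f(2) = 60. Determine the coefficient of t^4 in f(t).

1

Write f(t) = at^4 + bt^3 + ct^2 + dt + e. Substituting each data point gives a linear system:
  16a - 8b + 4c - 2d + e = 0
  a - b + c - d + e = -3
  e = -2
  a + b + c + d + e = 9
  16a + 8b + 4c + 2d + e = 60
Solving the system yields a = 1, b = 3, c = 4, d = 3, e = -2.
So f(t) = t⁴ + 3t³ + 4t² + 3t - 2.
The leading coefficient is 1.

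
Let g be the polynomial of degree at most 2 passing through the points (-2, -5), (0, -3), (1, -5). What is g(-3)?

-9

Using the Lagrange interpolation formula with nodes -2, 0, 1:
  L_0(s) = s(s - 1) / 6
  L_1(s) = (s + 2)(s - 1) / -2
  L_2(s) = (s + 2)s / 3
Then g(s) = -5·L_0(s) - 3·L_1(s) - 5·L_2(s).
Expanding and collecting terms gives g(s) = -s² - s - 3.
Evaluating at s = -3: g(-3) = -9.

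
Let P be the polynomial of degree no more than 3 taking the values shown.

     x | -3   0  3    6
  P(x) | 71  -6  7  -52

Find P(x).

P(x) = -x^3 + 5x^2 - (5/3)x - 6

Write P(x) = ax^3 + bx^2 + cx + d. Substituting each data point gives a linear system:
  -27a + 9b - 3c + d = 71
  d = -6
  27a + 9b + 3c + d = 7
  216a + 36b + 6c + d = -52
Solving the system yields a = -1, b = 5, c = -5/3, d = -6.
So P(x) = -x³ + 5x² - (5/3)x - 6.
Check: P(3) = 7. ✓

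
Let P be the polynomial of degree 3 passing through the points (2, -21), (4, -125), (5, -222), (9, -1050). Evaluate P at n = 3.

Using the Lagrange interpolation formula with nodes 2, 4, 5, 9:
  L_0(n) = (n - 4)(n - 5)(n - 9) / -42
  L_1(n) = (n - 2)(n - 5)(n - 9) / 10
  L_2(n) = (n - 2)(n - 4)(n - 9) / -12
  L_3(n) = (n - 2)(n - 4)(n - 5) / 140
Then P(n) = -21·L_0(n) - 125·L_1(n) - 222·L_2(n) - 1050·L_3(n).
Expanding and collecting terms gives P(n) = -n^3 - 4n^2 + 3.
Evaluating at n = 3: P(3) = -60.

-60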